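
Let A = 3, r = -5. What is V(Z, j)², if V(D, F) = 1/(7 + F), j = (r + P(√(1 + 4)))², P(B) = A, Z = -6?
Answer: 1/121 ≈ 0.0082645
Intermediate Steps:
P(B) = 3
j = 4 (j = (-5 + 3)² = (-2)² = 4)
V(Z, j)² = (1/(7 + 4))² = (1/11)² = 1/121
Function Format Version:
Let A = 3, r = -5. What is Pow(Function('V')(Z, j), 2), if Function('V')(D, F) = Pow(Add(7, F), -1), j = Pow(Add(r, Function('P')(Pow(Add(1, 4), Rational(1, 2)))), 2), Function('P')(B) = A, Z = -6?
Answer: Rational(1, 121) ≈ 0.0082645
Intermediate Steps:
Function('P')(B) = 3
j = 4 (j = Pow(Add(-5, 3), 2) = Pow(-2, 2) = 4)
Pow(Function('V')(Z, j), 2) = Pow(Pow(Add(7, 4), -1), 2) = Pow(Pow(11, -1), 2) = Pow(Rational(1, 11), 2) = Rational(1, 121)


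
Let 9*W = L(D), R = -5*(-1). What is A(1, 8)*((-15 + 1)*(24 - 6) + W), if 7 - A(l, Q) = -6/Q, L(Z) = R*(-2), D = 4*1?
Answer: -35309/18 ≈ -1961.6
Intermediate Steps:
R = 5
D = 4
L(Z) = -10 (L(Z) = 5*(-2) = -10)
A(l, Q) = 7 + 6/Q (A(l, Q) = 7 - (-6)/Q = 7 + 6/Q)
W = -10/9 (W = (⅑)*(-10) = -10/9 ≈ -1.1111)
A(1, 8)*((-15 + 1)*(24 - 6) + W) = (7 + 6/8)*((-15 + 1)*(24 - 6) - 10/9) = (7 + 6*(⅛))*(-14*18 - 10/9) = (7 + ¾)*(-252 - 10/9) = (31/4)*(-2278/9) = -35309/18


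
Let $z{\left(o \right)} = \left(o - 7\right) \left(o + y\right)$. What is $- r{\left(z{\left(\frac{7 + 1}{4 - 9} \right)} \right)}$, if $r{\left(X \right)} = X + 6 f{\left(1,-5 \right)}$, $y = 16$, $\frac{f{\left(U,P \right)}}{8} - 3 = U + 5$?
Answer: $- \frac{7704}{25} \approx -308.16$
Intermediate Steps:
$f{\left(U,P \right)} = 64 + 8 U$ ($f{\left(U,P \right)} = 24 + 8 \left(U + 5\right) = 24 + 8 \left(5 + U\right) = 24 + \left(40 + 8 U\right) = 64 + 8 U$)
$z{\left(o \right)} = \left(-7 + o\right) \left(16 + o\right)$ ($z{\left(o \right)} = \left(o - 7\right) \left(o + 16\right) = \left(-7 + o\right) \left(16 + o\right)$)
$r{\left(X \right)} = 432 + X$ ($r{\left(X \right)} = X + 6 \left(64 + 8 \cdot 1\right) = X + 6 \left(64 + 8\right) = X + 6 \cdot 72 = X + 432 = 432 + X$)
$- r{\left(z{\left(\frac{7 + 1}{4 - 9} \right)} \right)} = - (432 + \left(-112 + \left(\frac{7 + 1}{4 - 9}\right)^{2} + 9 \frac{7 + 1}{4 - 9}\right)) = - (432 + \left(-112 + \left(\frac{8}{-5}\right)^{2} + 9 \frac{8}{-5}\right)) = - (432 + \left(-112 + \left(8 \left(- \frac{1}{5}\right)\right)^{2} + 9 \cdot 8 \left(- \frac{1}{5}\right)\right)) = - (432 + \left(-112 + \left(- \frac{8}{5}\right)^{2} + 9 \left(- \frac{8}{5}\right)\right)) = - (432 - \frac{3096}{25}) = \left(-1\right) \frac{7704}{25} = - \frac{7704}{25}$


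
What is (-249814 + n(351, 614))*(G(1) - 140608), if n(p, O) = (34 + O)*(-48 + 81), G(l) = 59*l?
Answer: 32105608070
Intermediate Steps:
n(p, O) = 1122 + 33*O (n(p, O) = (34 + O)*33 = 1122 + 33*O)
(-249814 + n(351, 614))*(G(1) - 140608) = (-249814 + (1122 + 33*614))*(59*1 - 140608) = (-249814 + (1122 + 20262))*(59 - 140608) = (-249814 + 21384)*(-140549) = -228430*(-140549) = 32105608070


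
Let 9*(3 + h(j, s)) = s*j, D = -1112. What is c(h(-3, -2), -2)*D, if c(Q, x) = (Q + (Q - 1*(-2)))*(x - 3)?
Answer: -44480/3 ≈ -14827.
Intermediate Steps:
h(j, s) = -3 + j*s/9 (h(j, s) = -3 + (s*j)/9 = -3 + (j*s)/9 = -3 + j*s/9)
c(Q, x) = (-3 + x)*(2 + 2*Q) (c(Q, x) = (Q + (Q + 2))*(-3 + x) = (Q + (2 + Q))*(-3 + x) = (2 + 2*Q)*(-3 + x) = (-3 + x)*(2 + 2*Q))
c(h(-3, -2), -2)*D = (-6 - 6*(-3 + (⅑)*(-3)*(-2)) + 2*(-2) + 2*(-3 + (⅑)*(-3)*(-2))*(-2))*(-1112) = (-6 - 6*(-3 + ⅔) - 4 + 2*(-3 + ⅔)*(-2))*(-1112) = (-6 - 6*(-7/3) - 4 + 2*(-7/3)*(-2))*(-1112) = (-6 + 14 - 4 + 28/3)*(-1112) = (40/3)*(-1112) = -44480/3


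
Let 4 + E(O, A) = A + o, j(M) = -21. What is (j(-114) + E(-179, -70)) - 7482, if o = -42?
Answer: -7619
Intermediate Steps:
E(O, A) = -46 + A (E(O, A) = -4 + (A - 42) = -4 + (-42 + A) = -46 + A)
(j(-114) + E(-179, -70)) - 7482 = (-21 + (-46 - 70)) - 7482 = (-21 - 116) - 7482 = -137 - 7482 = -7619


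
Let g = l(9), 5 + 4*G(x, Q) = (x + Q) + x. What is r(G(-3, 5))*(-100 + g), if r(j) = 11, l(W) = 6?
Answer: -1034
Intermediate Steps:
G(x, Q) = -5/4 + x/2 + Q/4 (G(x, Q) = -5/4 + ((x + Q) + x)/4 = -5/4 + ((Q + x) + x)/4 = -5/4 + (Q + 2*x)/4 = -5/4 + (x/2 + Q/4) = -5/4 + x/2 + Q/4)
g = 6
r(G(-3, 5))*(-100 + g) = 11*(-100 + 6) = 11*(-94) = -1034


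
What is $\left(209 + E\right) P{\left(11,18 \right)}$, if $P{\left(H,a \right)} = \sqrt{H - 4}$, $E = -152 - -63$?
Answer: $120 \sqrt{7} \approx 317.49$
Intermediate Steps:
$E = -89$ ($E = -152 + 63 = -89$)
$P{\left(H,a \right)} = \sqrt{-4 + H}$
$\left(209 + E\right) P{\left(11,18 \right)} = \left(209 - 89\right) \sqrt{-4 + 11} = 120 \sqrt{7}$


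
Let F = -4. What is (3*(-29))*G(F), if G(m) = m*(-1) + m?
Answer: 0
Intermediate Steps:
G(m) = 0 (G(m) = -m + m = 0)
(3*(-29))*G(F) = (3*(-29))*0 = -87*0 = 0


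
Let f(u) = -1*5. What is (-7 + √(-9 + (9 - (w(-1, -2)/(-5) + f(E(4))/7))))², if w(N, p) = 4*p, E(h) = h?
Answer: (245 - I*√1085)²/1225 ≈ 48.114 - 13.176*I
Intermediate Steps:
f(u) = -5
(-7 + √(-9 + (9 - (w(-1, -2)/(-5) + f(E(4))/7))))² = (-7 + √(-9 + (9 - ((4*(-2))/(-5) - 5/7))))² = (-7 + √(-9 + (9 - (-8*(-⅕) - 5*⅐))))² = (-7 + √(-9 + (9 - (8/5 - 5/7))))² = (-7 + √(-9 + (9 - 1*31/35)))² = (-7 + √(-9 + (9 - 31/35)))² = (-7 + √(-9 + 284/35))² = (-7 + √(-31/35))² = (-7 + I*√1085/35)²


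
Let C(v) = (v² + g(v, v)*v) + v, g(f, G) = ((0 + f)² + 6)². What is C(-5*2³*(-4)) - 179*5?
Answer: 104906782625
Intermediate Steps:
g(f, G) = (6 + f²)² (g(f, G) = (f² + 6)² = (6 + f²)²)
C(v) = v + v² + v*(6 + v²)² (C(v) = (v² + (6 + v²)²*v) + v = (v² + v*(6 + v²)²) + v = v + v² + v*(6 + v²)²)
C(-5*2³*(-4)) - 179*5 = (-5*2³*(-4))*(1 - 5*2³*(-4) + (6 + (-5*2³*(-4))²)²) - 179*5 = (-5*8*(-4))*(1 - 5*8*(-4) + (6 + (-5*8*(-4))²)²) - 895 = (-40*(-4))*(1 - 40*(-4) + (6 + (-40*(-4))²)²) - 895 = 160*(1 + 160 + (6 + 160²)²) - 895 = 160*(1 + 160 + (6 + 25600)²) - 895 = 160*(1 + 160 + 25606²) - 895 = 160*(1 + 160 + 655667236) - 895 = 160*655667397 - 895 = 104906783520 - 895 = 104906782625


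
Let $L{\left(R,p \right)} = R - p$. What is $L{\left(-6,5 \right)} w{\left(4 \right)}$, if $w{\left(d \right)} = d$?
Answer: $-44$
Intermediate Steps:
$L{\left(-6,5 \right)} w{\left(4 \right)} = \left(-6 - 5\right) 4 = \left(-11\right) 4 = -44$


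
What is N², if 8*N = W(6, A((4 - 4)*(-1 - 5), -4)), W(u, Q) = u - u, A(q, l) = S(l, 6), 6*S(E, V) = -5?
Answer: 0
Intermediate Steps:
S(E, V) = -⅚ (S(E, V) = (⅙)*(-5) = -⅚)
A(q, l) = -⅚
W(u, Q) = 0
N = 0 (N = (⅛)*0 = 0)
N² = 0² = 0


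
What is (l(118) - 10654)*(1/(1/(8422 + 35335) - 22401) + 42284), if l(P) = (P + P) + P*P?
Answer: 72656240866555691/490100278 ≈ 1.4825e+8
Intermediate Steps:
l(P) = P² + 2*P (l(P) = 2*P + P² = P² + 2*P)
(l(118) - 10654)*(1/(1/(8422 + 35335) - 22401) + 42284) = (118*(2 + 118) - 10654)*(1/(1/(8422 + 35335) - 22401) + 42284) = (118*120 - 10654)*(1/(1/43757 - 22401) + 42284) = (14160 - 10654)*(1/(1/43757 - 22401) + 42284) = 3506*(1/(-980200556/43757) + 42284) = 3506*(-43757/980200556 + 42284) = 3506*(41446800266147/980200556) = 72656240866555691/490100278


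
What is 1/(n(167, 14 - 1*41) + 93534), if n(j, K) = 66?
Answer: 1/93600 ≈ 1.0684e-5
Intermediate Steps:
1/(n(167, 14 - 1*41) + 93534) = 1/(66 + 93534) = 1/93600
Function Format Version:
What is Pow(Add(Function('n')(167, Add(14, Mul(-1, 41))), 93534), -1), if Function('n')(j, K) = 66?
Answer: Rational(1, 93600) ≈ 1.0684e-5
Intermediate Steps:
Pow(Add(Function('n')(167, Add(14, Mul(-1, 41))), 93534), -1) = Pow(Add(66, 93534), -1) = Pow(93600, -1) = Rational(1, 93600)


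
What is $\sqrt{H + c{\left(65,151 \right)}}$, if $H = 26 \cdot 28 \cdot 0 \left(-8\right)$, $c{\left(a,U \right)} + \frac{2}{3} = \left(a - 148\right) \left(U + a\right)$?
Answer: $\frac{i \sqrt{161358}}{3} \approx 133.9 i$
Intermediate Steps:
$c{\left(a,U \right)} = - \frac{2}{3} + \left(-148 + a\right) \left(U + a\right)$ ($c{\left(a,U \right)} = - \frac{2}{3} + \left(a - 148\right) \left(U + a\right) = - \frac{2}{3} + \left(-148 + a\right) \left(U + a\right)$)
$H = 0$ ($H = 728 \cdot 0 = 0$)
$\sqrt{H + c{\left(65,151 \right)}} = \sqrt{0 - \left(\frac{66461}{3} - 4225\right)} = \sqrt{0 - \frac{53786}{3}} = \sqrt{- \frac{53786}{3}} = \frac{i \sqrt{161358}}{3}$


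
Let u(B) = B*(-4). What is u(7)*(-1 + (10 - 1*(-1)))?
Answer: -280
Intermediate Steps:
u(B) = -4*B
u(7)*(-1 + (10 - 1*(-1))) = (-4*7)*(-1 + (10 - 1*(-1))) = -28*(-1 + (10 + 1)) = -28*(-1 + 11) = -28*10 = -280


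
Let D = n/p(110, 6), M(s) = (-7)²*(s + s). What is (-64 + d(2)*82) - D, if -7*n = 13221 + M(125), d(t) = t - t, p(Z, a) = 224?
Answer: -74881/1568 ≈ -47.756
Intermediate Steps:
M(s) = 98*s (M(s) = 49*(2*s) = 98*s)
d(t) = 0
n = -25471/7 (n = -(13221 + 98*125)/7 = -(13221 + 12250)/7 = -⅐*25471 = -25471/7 ≈ -3638.7)
D = -25471/1568 (D = -25471/7/224 = -25471/7*1/224 = -25471/1568 ≈ -16.244)
(-64 + d(2)*82) - D = (-64 + 0*82) - 1*(-25471/1568) = (-64 + 0) + 25471/1568 = -64 + 25471/1568 = -74881/1568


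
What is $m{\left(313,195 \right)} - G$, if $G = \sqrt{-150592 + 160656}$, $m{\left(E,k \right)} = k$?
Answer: $195 - 4 \sqrt{629} \approx 94.681$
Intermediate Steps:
$G = 4 \sqrt{629}$ ($G = \sqrt{10064} = 4 \sqrt{629} \approx 100.32$)
$m{\left(313,195 \right)} - G = 195 - 4 \sqrt{629}$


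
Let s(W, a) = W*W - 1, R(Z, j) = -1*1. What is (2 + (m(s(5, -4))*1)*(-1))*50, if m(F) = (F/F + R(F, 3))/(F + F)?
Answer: 100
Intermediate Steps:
R(Z, j) = -1
s(W, a) = -1 + W² (s(W, a) = W² - 1 = -1 + W²)
m(F) = 0 (m(F) = (F/F - 1)/(F + F) = (1 - 1)/((2*F)) = 0*(1/(2*F)) = 0)
(2 + (m(s(5, -4))*1)*(-1))*50 = (2 + (0*1)*(-1))*50 = (2 + 0*(-1))*50 = (2 + 0)*50 = 2*50 = 100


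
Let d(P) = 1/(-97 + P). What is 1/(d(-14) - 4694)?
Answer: -111/521035 ≈ -0.00021304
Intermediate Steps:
1/(d(-14) - 4694) = 1/(1/(-97 - 14) - 4694) = 1/(1/(-111) - 4694) = 1/(-1/111 - 4694) = 1/(-521035/111) = -111/521035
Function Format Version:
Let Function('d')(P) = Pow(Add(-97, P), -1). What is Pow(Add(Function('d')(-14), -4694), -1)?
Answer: Rational(-111, 521035) ≈ -0.00021304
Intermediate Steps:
Pow(Add(Function('d')(-14), -4694), -1) = Pow(Add(Pow(Add(-97, -14), -1), -4694), -1) = Pow(Add(Pow(-111, -1), -4694), -1) = Pow(Add(Rational(-1, 111), -4694), -1) = Pow(Rational(-521035, 111), -1) = Rational(-111, 521035)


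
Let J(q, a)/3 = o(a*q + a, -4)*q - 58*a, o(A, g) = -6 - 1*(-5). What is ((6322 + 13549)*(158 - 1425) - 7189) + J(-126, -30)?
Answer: -25178148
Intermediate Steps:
o(A, g) = -1 (o(A, g) = -6 + 5 = -1)
J(q, a) = -174*a - 3*q (J(q, a) = 3*(-q - 58*a) = -174*a - 3*q)
((6322 + 13549)*(158 - 1425) - 7189) + J(-126, -30) = ((6322 + 13549)*(158 - 1425) - 7189) + (-174*(-30) - 3*(-126)) = (19871*(-1267) - 7189) + (5220 + 378) = (-25176557 - 7189) + 5598 = -25183746 + 5598 = -25178148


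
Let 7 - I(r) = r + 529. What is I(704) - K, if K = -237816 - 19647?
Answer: 256237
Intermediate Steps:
K = -257463
I(r) = -522 - r (I(r) = 7 - (r + 529) = 7 - (529 + r) = 7 + (-529 - r) = -522 - r)
I(704) - K = (-522 - 1*704) - 1*(-257463) = (-522 - 704) + 257463 = -1226 + 257463 = 256237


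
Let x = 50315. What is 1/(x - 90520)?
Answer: -1/40205 ≈ -2.4873e-5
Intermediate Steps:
1/(x - 90520) = 1/(50315 - 90520) = 1/(-40205) = -1/40205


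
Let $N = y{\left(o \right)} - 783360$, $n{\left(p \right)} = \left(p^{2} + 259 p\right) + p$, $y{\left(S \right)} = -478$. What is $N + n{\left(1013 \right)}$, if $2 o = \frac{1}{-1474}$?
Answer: $505711$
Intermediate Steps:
$o = - \frac{1}{2948}$ ($o = \frac{1}{2 \left(-1474\right)} = \frac{1}{2} \left(- \frac{1}{1474}\right) = - \frac{1}{2948} \approx -0.00033921$)
$n{\left(p \right)} = p^{2} + 260 p$
$N = -783838$ ($N = -478 - 783360 = -783838$)
$N + n{\left(1013 \right)} = -783838 + 1013 \left(260 + 1013\right) = -783838 + 1013 \cdot 1273 = -783838 + 1289549 = 505711$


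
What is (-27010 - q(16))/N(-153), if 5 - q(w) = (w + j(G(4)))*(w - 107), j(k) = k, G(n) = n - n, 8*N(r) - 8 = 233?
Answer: -227768/241 ≈ -945.10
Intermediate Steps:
N(r) = 241/8 (N(r) = 1 + (1/8)*233 = 1 + 233/8 = 241/8)
G(n) = 0
q(w) = 5 - w*(-107 + w) (q(w) = 5 - (w + 0)*(w - 107) = 5 - w*(-107 + w))
(-27010 - q(16))/N(-153) = (-27010 - (5 - 1*16**2 + 107*16))/(241/8) = (-27010 - (5 - 1*256 + 1712))*(8/241) = (-27010 - (5 - 256 + 1712))*(8/241) = (-27010 - 1*1461)*(8/241) = (-27010 - 1461)*(8/241) = -28471*8/241 = -227768/241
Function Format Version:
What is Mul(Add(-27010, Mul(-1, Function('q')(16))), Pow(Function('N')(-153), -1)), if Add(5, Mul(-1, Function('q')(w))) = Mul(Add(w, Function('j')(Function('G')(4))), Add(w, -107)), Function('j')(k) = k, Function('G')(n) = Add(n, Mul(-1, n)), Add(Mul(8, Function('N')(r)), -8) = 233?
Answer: Rational(-227768, 241) ≈ -945.10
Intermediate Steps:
Function('N')(r) = Rational(241, 8) (Function('N')(r) = Add(1, Mul(Rational(1, 8), 233)) = Add(1, Rational(233, 8)) = Rational(241, 8))
Function('G')(n) = 0
Function('q')(w) = Add(5, Mul(-1, w, Add(-107, w))) (Function('q')(w) = Add(5, Mul(-1, Mul(Add(w, 0), Add(w, -107)))) = Add(5, Mul(-1, Mul(w, Add(-107, w)))) = Add(5, Mul(-1, w, Add(-107, w))))
Mul(Add(-27010, Mul(-1, Function('q')(16))), Pow(Function('N')(-153), -1)) = Mul(Add(-27010, Mul(-1, Add(5, Mul(-1, Pow(16, 2)), Mul(107, 16)))), Pow(Rational(241, 8), -1)) = Mul(Add(-27010, Mul(-1, Add(5, Mul(-1, 256), 1712))), Rational(8, 241)) = Mul(Add(-27010, Mul(-1, Add(5, -256, 1712))), Rational(8, 241)) = Mul(Add(-27010, Mul(-1, 1461)), Rational(8, 241)) = Mul(Add(-27010, -1461), Rational(8, 241)) = Mul(-28471, Rational(8, 241)) = Rational(-227768, 241)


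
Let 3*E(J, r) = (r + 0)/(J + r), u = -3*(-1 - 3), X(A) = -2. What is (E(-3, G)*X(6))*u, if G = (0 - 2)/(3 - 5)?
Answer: 4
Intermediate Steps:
G = 1 (G = -2/(-2) = -2*(-½) = 1)
u = 12 (u = -3*(-4) = 12)
E(J, r) = r/(3*(J + r)) (E(J, r) = ((r + 0)/(J + r))/3 = (r/(J + r))/3 = r/(3*(J + r)))
(E(-3, G)*X(6))*u = (((⅓)*1/(-3 + 1))*(-2))*12 = (((⅓)*1/(-2))*(-2))*12 = (((⅓)*1*(-½))*(-2))*12 = -⅙*(-2)*12 = (⅓)*12 = 4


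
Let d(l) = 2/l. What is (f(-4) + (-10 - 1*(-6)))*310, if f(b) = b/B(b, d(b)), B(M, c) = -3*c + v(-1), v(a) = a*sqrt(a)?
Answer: -23560/13 - 4960*I/13 ≈ -1812.3 - 381.54*I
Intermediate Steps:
v(a) = a**(3/2)
B(M, c) = -I - 3*c (B(M, c) = -3*c + (-1)**(3/2) = -3*c - I = -I - 3*c)
f(b) = b/(-I - 6/b)
(f(-4) + (-10 - 1*(-6)))*310 = (-1*(-4)**2/(6 + I*(-4)) + (-10 - 1*(-6)))*310 = (-1*16/(6 - 4*I) + (-10 + 6))*310 = (-1*16*(6 + 4*I)/52 - 4)*310 = ((-24/13 - 16*I/13) - 4)*310 = (-76/13 - 16*I/13)*310 = -23560/13 - 4960*I/13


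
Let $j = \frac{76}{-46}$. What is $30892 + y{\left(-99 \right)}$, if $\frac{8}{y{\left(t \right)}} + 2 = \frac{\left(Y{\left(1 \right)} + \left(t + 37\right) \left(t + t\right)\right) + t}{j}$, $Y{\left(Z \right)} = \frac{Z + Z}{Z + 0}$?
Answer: $\frac{455564308}{14747} \approx 30892.0$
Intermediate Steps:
$Y{\left(Z \right)} = 2$ ($Y{\left(Z \right)} = \frac{2 Z}{Z} = 2$)
$j = - \frac{38}{23}$ ($j = 76 \left(- \frac{1}{46}\right) = - \frac{38}{23} \approx -1.6522$)
$y{\left(t \right)} = \frac{8}{- \frac{61}{19} - \frac{23 t}{38} - \frac{23 t \left(37 + t\right)}{19}}$ ($y{\left(t \right)} = \frac{8}{-2 + \frac{\left(2 + \left(t + 37\right) \left(t + t\right)\right) + t}{- \frac{38}{23}}} = \frac{8}{-2 + \left(\left(2 + \left(37 + t\right) 2 t\right) + t\right) \left(- \frac{23}{38}\right)} = \frac{8}{-2 + \left(\left(2 + 2 t \left(37 + t\right)\right) + t\right) \left(- \frac{23}{38}\right)} = \frac{8}{-2 + \left(2 + t + 2 t \left(37 + t\right)\right) \left(- \frac{23}{38}\right)} = \frac{8}{-2 - \left(\frac{23}{19} + \frac{23 t}{38} + \frac{23 t \left(37 + t\right)}{19}\right)} = \frac{8}{- \frac{61}{19} - \frac{23 t}{38} - \frac{23 t \left(37 + t\right)}{19}}$)
$30892 + y{\left(-99 \right)} = 30892 - \frac{304}{122 + 46 \left(-99\right)^{2} + 1725 \left(-99\right)} = 30892 - \frac{304}{122 + 46 \cdot 9801 - 170775} = 30892 - \frac{304}{122 + 450846 - 170775} = 30892 - \frac{304}{280193} = 30892 - \frac{16}{14747} = \frac{455564308}{14747}$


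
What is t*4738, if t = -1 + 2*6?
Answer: 52118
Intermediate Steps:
t = 11 (t = -1 + 12 = 11)
t*4738 = 11*4738 = 52118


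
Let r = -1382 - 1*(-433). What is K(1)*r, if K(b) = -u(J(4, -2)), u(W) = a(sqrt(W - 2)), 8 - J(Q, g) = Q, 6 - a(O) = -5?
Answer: 10439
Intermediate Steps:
a(O) = 11 (a(O) = 6 - 1*(-5) = 6 + 5 = 11)
J(Q, g) = 8 - Q
u(W) = 11
K(b) = -11 (K(b) = -1*11 = -11)
r = -949 (r = -1382 + 433 = -949)
K(1)*r = -11*(-949) = 10439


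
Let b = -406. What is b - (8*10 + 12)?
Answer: -498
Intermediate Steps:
b - (8*10 + 12) = -406 - (8*10 + 12) = -406 - (80 + 12) = -406 - 1*92 = -406 - 92 = -498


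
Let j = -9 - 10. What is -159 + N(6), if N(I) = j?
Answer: -178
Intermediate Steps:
j = -19
N(I) = -19
-159 + N(6) = -159 - 19 = -178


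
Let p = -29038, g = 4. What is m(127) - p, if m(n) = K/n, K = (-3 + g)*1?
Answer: 3687827/127 ≈ 29038.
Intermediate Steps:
K = 1 (K = (-3 + 4)*1 = 1*1 = 1)
m(n) = 1/n
m(127) - p = 1/127 - 1*(-29038) = 1/127 + 29038 = 3687827/127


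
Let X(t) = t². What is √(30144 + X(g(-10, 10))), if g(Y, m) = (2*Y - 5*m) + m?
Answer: 4*√2109 ≈ 183.70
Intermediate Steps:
g(Y, m) = -4*m + 2*Y (g(Y, m) = (-5*m + 2*Y) + m = -4*m + 2*Y)
√(30144 + X(g(-10, 10))) = √(30144 + (-4*10 + 2*(-10))²) = √(30144 + (-40 - 20)²) = √(30144 + (-60)²) = √(30144 + 3600) = √33744 = 4*√2109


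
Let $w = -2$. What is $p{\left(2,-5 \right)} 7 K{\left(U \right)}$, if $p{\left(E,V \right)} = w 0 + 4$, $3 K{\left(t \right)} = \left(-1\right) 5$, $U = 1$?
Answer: $- \frac{140}{3} \approx -46.667$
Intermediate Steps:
$K{\left(t \right)} = - \frac{5}{3}$ ($K{\left(t \right)} = \frac{\left(-1\right) 5}{3} = \frac{1}{3} \left(-5\right) = - \frac{5}{3}$)
$p{\left(E,V \right)} = 4$ ($p{\left(E,V \right)} = \left(-2\right) 0 + 4 = 0 + 4 = 4$)
$p{\left(2,-5 \right)} 7 K{\left(U \right)} = 4 \cdot 7 \left(- \frac{5}{3}\right) = 28 \left(- \frac{5}{3}\right) = - \frac{140}{3}$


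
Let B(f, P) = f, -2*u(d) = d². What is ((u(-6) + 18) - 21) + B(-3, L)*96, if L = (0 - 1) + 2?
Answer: -309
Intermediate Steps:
u(d) = -d²/2
L = 1 (L = -1 + 2 = 1)
((u(-6) + 18) - 21) + B(-3, L)*96 = ((-½*(-6)² + 18) - 21) - 3*96 = ((-½*36 + 18) - 21) - 288 = ((-18 + 18) - 21) - 288 = (0 - 21) - 288 = -21 - 288 = -309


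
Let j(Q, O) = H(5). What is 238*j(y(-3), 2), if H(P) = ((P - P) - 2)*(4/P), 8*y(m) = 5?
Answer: -1904/5 ≈ -380.80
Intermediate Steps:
y(m) = 5/8 (y(m) = (1/8)*5 = 5/8)
H(P) = -8/P (H(P) = (0 - 2)*(4/P) = -8/P)
j(Q, O) = -8/5
238*j(y(-3), 2) = 238*(-8/5) = -1904/5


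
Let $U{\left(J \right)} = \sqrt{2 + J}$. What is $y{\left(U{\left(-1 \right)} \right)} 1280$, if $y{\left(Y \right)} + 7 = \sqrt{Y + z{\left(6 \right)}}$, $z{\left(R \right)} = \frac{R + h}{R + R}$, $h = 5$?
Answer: $-8960 + \frac{640 \sqrt{69}}{3} \approx -7187.9$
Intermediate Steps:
$z{\left(R \right)} = \frac{5 + R}{2 R}$ ($z{\left(R \right)} = \frac{R + 5}{R + R} = \frac{5 + R}{2 R}$)
$y{\left(Y \right)} = -7 + \sqrt{\frac{11}{12} + Y}$ ($y{\left(Y \right)} = -7 + \sqrt{Y + \frac{5 + 6}{2 \cdot 6}} = -7 + \sqrt{Y + \frac{1}{2} \cdot \frac{1}{6} \cdot 11} = -7 + \sqrt{Y + \frac{11}{12}} = -7 + \sqrt{\frac{11}{12} + Y}$)
$y{\left(U{\left(-1 \right)} \right)} 1280 = \left(-7 + \frac{\sqrt{33 + 36 \sqrt{2 - 1}}}{6}\right) 1280 = \left(-7 + \frac{\sqrt{33 + 36 \sqrt{1}}}{6}\right) 1280 = \left(-7 + \frac{\sqrt{33 + 36 \cdot 1}}{6}\right) 1280 = \left(-7 + \frac{\sqrt{33 + 36}}{6}\right) 1280 = \left(-7 + \frac{\sqrt{69}}{6}\right) 1280 = -8960 + \frac{640 \sqrt{69}}{3}$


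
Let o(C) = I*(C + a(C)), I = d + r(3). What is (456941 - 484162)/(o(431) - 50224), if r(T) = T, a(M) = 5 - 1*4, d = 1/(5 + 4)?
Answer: 27221/48880 ≈ 0.55689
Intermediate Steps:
d = ⅑ (d = 1/9 = ⅑ ≈ 0.11111)
a(M) = 1 (a(M) = 5 - 4 = 1)
I = 28/9 (I = ⅑ + 3 = 28/9 ≈ 3.1111)
o(C) = 28/9 + 28*C/9 (o(C) = 28*(C + 1)/9 = 28*(1 + C)/9 = 28/9 + 28*C/9)
(456941 - 484162)/(o(431) - 50224) = (456941 - 484162)/((28/9 + (28/9)*431) - 50224) = -27221/((28/9 + 12068/9) - 50224) = -27221/(1344 - 50224) = -27221/(-48880) = -27221*(-1/48880) = 27221/48880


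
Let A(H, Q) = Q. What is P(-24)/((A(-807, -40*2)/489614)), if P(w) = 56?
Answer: -1713649/5 ≈ -3.4273e+5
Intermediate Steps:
P(-24)/((A(-807, -40*2)/489614)) = 56/((-40*2/489614)) = 56/((-80*1/489614)) = 56/(-40/244807) = 56*(-244807/40) = -1713649/5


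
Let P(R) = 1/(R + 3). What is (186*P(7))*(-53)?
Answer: -4929/5 ≈ -985.80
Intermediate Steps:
P(R) = 1/(3 + R)
(186*P(7))*(-53) = (186/(3 + 7))*(-53) = (186/10)*(-53) = (186*(⅒))*(-53) = (93/5)*(-53) = -4929/5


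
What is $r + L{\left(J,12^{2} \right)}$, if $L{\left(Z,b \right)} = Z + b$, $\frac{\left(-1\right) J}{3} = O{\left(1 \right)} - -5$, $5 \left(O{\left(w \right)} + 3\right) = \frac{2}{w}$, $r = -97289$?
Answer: $- \frac{485761}{5} \approx -97152.0$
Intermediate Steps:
$O{\left(w \right)} = -3 + \frac{2}{5 w}$ ($O{\left(w \right)} = -3 + \frac{2 \frac{1}{w}}{5} = -3 + \frac{2}{5 w}$)
$J = - \frac{36}{5}$ ($J = - 3 \left(\left(-3 + \frac{2}{5 \cdot 1}\right) - -5\right) = - 3 \left(\left(-3 + \frac{2}{5} \cdot 1\right) + 5\right) = - 3 \left(\left(-3 + \frac{2}{5}\right) + 5\right) = - 3 \left(- \frac{13}{5} + 5\right) = \left(-3\right) \frac{12}{5} = - \frac{36}{5} \approx -7.2$)
$r + L{\left(J,12^{2} \right)} = -97289 - \left(\frac{36}{5} - 12^{2}\right) = -97289 + \left(- \frac{36}{5} + 144\right) = -97289 + \frac{684}{5} = - \frac{485761}{5}$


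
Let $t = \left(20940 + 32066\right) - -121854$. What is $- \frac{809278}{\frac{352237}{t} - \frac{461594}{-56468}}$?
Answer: $- \frac{1997701626196360}{25151111439} \approx -79428.0$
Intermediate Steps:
$t = 174860$ ($t = 53006 + 121854 = 174860$)
$- \frac{809278}{\frac{352237}{t} - \frac{461594}{-56468}} = - \frac{809278}{\frac{352237}{174860} - \frac{461594}{-56468}} = - \frac{809278}{352237 \cdot \frac{1}{174860} - - \frac{230797}{28234}} = - \frac{809278}{\frac{352237}{174860} + \frac{230797}{28234}} = - \frac{809278}{\frac{25151111439}{2468498620}} = \left(-809278\right) \frac{2468498620}{25151111439} = - \frac{1997701626196360}{25151111439}$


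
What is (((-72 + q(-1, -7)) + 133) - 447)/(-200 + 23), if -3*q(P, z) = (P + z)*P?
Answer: 1166/531 ≈ 2.1959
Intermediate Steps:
q(P, z) = -P*(P + z)/3 (q(P, z) = -(P + z)*P/3 = -P*(P + z)/3)
(((-72 + q(-1, -7)) + 133) - 447)/(-200 + 23) = (((-72 - ⅓*(-1)*(-1 - 7)) + 133) - 447)/(-200 + 23) = (((-72 - ⅓*(-1)*(-8)) + 133) - 447)/(-177) = (((-72 - 8/3) + 133) - 447)*(-1/177) = ((-224/3 + 133) - 447)*(-1/177) = (175/3 - 447)*(-1/177) = -1166/3*(-1/177) = 1166/531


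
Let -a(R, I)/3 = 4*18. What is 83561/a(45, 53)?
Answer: -83561/216 ≈ -386.86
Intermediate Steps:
a(R, I) = -216 (a(R, I) = -12*18 = -3*72 = -216)
83561/a(45, 53) = 83561/(-216) = 83561*(-1/216) = -83561/216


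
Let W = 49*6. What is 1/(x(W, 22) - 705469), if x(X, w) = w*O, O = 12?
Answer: -1/705205 ≈ -1.4180e-6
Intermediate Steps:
W = 294
x(X, w) = 12*w (x(X, w) = w*12 = 12*w)
1/(x(W, 22) - 705469) = 1/(12*22 - 705469) = 1/(264 - 705469) = 1/(-705205) = -1/705205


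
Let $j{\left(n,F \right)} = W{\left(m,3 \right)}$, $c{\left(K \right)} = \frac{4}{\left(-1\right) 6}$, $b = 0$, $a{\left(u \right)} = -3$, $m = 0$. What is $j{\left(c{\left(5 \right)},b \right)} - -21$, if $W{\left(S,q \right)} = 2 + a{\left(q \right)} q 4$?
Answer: $-13$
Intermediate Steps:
$c{\left(K \right)} = - \frac{2}{3}$ ($c{\left(K \right)} = \frac{4}{-6} = 4 \left(- \frac{1}{6}\right) = - \frac{2}{3}$)
$W{\left(S,q \right)} = 2 - 12 q$ ($W{\left(S,q \right)} = 2 + - 3 q 4 = 2 - 12 q$)
$j{\left(n,F \right)} = -34$ ($j{\left(n,F \right)} = 2 - 36 = -34$)
$j{\left(c{\left(5 \right)},b \right)} - -21 = -34 - -21 = -34 + 21 = -13$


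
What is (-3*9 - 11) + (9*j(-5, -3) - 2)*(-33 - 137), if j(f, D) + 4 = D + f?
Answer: 18662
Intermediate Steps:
j(f, D) = -4 + D + f (j(f, D) = -4 + (D + f) = -4 + D + f)
(-3*9 - 11) + (9*j(-5, -3) - 2)*(-33 - 137) = (-3*9 - 11) + (9*(-4 - 3 - 5) - 2)*(-33 - 137) = (-27 - 11) + (9*(-12) - 2)*(-170) = -38 + (-108 - 2)*(-170) = -38 - 110*(-170) = -38 + 18700 = 18662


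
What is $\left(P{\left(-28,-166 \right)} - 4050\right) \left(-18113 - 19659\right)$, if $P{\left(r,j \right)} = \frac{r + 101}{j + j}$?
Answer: $\frac{12697747139}{83} \approx 1.5298 \cdot 10^{8}$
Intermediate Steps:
$P{\left(r,j \right)} = \frac{101 + r}{2 j}$
$\left(P{\left(-28,-166 \right)} - 4050\right) \left(-18113 - 19659\right) = \left(\frac{101 - 28}{2 \left(-166\right)} - 4050\right) \left(-18113 - 19659\right) = \left(\frac{1}{2} \left(- \frac{1}{166}\right) 73 - 4050\right) \left(-37772\right) = \left(- \frac{73}{332} - 4050\right) \left(-37772\right) = \left(- \frac{1344673}{332}\right) \left(-37772\right) = \frac{12697747139}{83}$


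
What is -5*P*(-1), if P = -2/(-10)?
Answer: 1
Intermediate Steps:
P = ⅕ (P = -2*(-⅒) = ⅕ ≈ 0.20000)
-5*P*(-1) = -5*⅕*(-1) = -1*(-1) = 1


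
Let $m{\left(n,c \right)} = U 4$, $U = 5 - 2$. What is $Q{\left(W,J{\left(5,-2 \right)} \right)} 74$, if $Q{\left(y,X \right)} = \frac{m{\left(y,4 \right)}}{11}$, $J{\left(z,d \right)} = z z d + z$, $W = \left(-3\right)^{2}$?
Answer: $\frac{888}{11} \approx 80.727$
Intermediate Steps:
$U = 3$
$W = 9$
$J{\left(z,d \right)} = z + d z^{2}$ ($J{\left(z,d \right)} = z^{2} d + z = d z^{2} + z = z + d z^{2}$)
$m{\left(n,c \right)} = 12$ ($m{\left(n,c \right)} = 3 \cdot 4 = 12$)
$Q{\left(y,X \right)} = \frac{12}{11}$
$Q{\left(W,J{\left(5,-2 \right)} \right)} 74 = \frac{12}{11} \cdot 74 = \frac{888}{11}$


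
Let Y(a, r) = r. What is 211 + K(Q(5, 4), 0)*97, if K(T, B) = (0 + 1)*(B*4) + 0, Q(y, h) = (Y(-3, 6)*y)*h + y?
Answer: 211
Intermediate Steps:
Q(y, h) = y + 6*h*y (Q(y, h) = (6*y)*h + y = 6*h*y + y = y + 6*h*y)
K(T, B) = 4*B (K(T, B) = 1*(4*B) + 0 = 4*B + 0 = 4*B)
211 + K(Q(5, 4), 0)*97 = 211 + (4*0)*97 = 211 + 0*97 = 211 + 0 = 211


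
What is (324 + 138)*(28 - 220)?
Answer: -88704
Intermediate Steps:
(324 + 138)*(28 - 220) = 462*(-192) = -88704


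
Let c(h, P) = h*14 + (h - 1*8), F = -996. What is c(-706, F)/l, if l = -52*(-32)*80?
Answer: -5299/66560 ≈ -0.079612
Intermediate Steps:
l = 133120 (l = 1664*80 = 133120)
c(h, P) = -8 + 15*h (c(h, P) = 14*h + (h - 8) = 14*h + (-8 + h) = -8 + 15*h)
c(-706, F)/l = (-8 + 15*(-706))/133120 = (-8 - 10590)*(1/133120) = -10598*1/133120 = -5299/66560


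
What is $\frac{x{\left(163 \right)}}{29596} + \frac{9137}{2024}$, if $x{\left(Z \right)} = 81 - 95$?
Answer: $\frac{9656797}{2139368} \approx 4.5139$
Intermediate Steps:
$x{\left(Z \right)} = -14$
$\frac{x{\left(163 \right)}}{29596} + \frac{9137}{2024} = - \frac{14}{29596} + \frac{9137}{2024} = \left(-14\right) \frac{1}{29596} + 9137 \cdot \frac{1}{2024} = - \frac{1}{2114} + \frac{9137}{2024} = \frac{9656797}{2139368}$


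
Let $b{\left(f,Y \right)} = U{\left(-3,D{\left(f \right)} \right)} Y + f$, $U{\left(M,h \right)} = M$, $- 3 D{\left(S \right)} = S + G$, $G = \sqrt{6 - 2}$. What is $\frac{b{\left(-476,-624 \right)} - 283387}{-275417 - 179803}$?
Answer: $\frac{93997}{151740} \approx 0.61946$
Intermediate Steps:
$G = 2$ ($G = \sqrt{4} = 2$)
$D{\left(S \right)} = - \frac{2}{3} - \frac{S}{3}$ ($D{\left(S \right)} = - \frac{S + 2}{3} = - \frac{2 + S}{3} = - \frac{2}{3} - \frac{S}{3}$)
$b{\left(f,Y \right)} = f - 3 Y$ ($b{\left(f,Y \right)} = - 3 Y + f = f - 3 Y$)
$\frac{b{\left(-476,-624 \right)} - 283387}{-275417 - 179803} = \frac{\left(-476 - -1872\right) - 283387}{-275417 - 179803} = \frac{\left(-476 + 1872\right) - 283387}{-455220} = \left(1396 - 283387\right) \left(- \frac{1}{455220}\right) = \left(-281991\right) \left(- \frac{1}{455220}\right) = \frac{93997}{151740}$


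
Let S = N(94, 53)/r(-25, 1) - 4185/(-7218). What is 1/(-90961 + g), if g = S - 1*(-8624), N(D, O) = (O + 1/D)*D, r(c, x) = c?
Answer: -20050/1654841591 ≈ -1.2116e-5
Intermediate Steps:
N(D, O) = D*(O + 1/D)
S = -3984741/20050 (S = (1 + 94*53)/(-25) - 4185/(-7218) = (1 + 4982)*(-1/25) - 4185*(-1/7218) = 4983*(-1/25) + 465/802 = -4983/25 + 465/802 = -3984741/20050 ≈ -198.74)
g = 168926459/20050 (g = -3984741/20050 - 1*(-8624) = -3984741/20050 + 8624 = 168926459/20050 ≈ 8425.3)
1/(-90961 + g) = 1/(-90961 + 168926459/20050) = 1/(-1654841591/20050) = -20050/1654841591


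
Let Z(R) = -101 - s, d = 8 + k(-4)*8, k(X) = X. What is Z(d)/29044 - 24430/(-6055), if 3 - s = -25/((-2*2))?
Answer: 81023205/20098448 ≈ 4.0313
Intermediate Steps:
s = -13/4 (s = 3 - (-25)/((-2*2)) = 3 - (-25)/(-4) = 3 - (-25)*(-1)/4 = 3 - 1*25/4 = 3 - 25/4 = -13/4 ≈ -3.2500)
d = -24 (d = 8 - 4*8 = 8 - 32 = -24)
Z(R) = -391/4 (Z(R) = -101 - 1*(-13/4) = -101 + 13/4 = -391/4)
Z(d)/29044 - 24430/(-6055) = -391/4/29044 - 24430/(-6055) = -391/4*1/29044 - 24430*(-1/6055) = -391/116176 + 698/173 = 81023205/20098448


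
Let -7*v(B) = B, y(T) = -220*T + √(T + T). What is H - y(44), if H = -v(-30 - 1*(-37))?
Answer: 9681 - 2*√22 ≈ 9671.6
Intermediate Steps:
y(T) = -220*T + √2*√T (y(T) = -220*T + √(2*T) = -220*T + √2*√T)
v(B) = -B/7
H = 1 (H = -(-1)*(-30 - 1*(-37))/7 = -(-1)*(-30 + 37)/7 = -(-1)*7/7 = -1*(-1) = 1)
H - y(44) = 1 - (-220*44 + √2*√44) = 1 - (-9680 + √2*(2*√11)) = 1 - (-9680 + 2*√22) = 1 + (9680 - 2*√22) = 9681 - 2*√22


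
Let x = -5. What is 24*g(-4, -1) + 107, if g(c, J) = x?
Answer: -13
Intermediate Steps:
g(c, J) = -5
24*g(-4, -1) + 107 = 24*(-5) + 107 = -120 + 107 = -13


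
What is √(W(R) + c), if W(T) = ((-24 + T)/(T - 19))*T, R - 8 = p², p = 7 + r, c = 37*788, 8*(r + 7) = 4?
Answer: √215727173/86 ≈ 170.79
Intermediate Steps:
r = -13/2 (r = -7 + (⅛)*4 = -7 + ½ = -13/2 ≈ -6.5000)
c = 29156
p = ½ (p = 7 - 13/2 = ½ ≈ 0.50000)
R = 33/4 (R = 8 + (½)² = 8 + ¼ = 33/4 ≈ 8.2500)
W(T) = T*(-24 + T)/(-19 + T) (W(T) = ((-24 + T)/(-19 + T))*T = T*(-24 + T)/(-19 + T))
√(W(R) + c) = √(33*(-24 + 33/4)/(4*(-19 + 33/4)) + 29156) = √((33/4)*(-63/4)/(-43/4) + 29156) = √((33/4)*(-4/43)*(-63/4) + 29156) = √(2079/172 + 29156) = √(5016911/172) = √215727173/86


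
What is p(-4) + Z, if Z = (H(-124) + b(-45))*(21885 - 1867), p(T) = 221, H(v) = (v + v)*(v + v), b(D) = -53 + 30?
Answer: 1230726879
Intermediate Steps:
b(D) = -23
H(v) = 4*v² (H(v) = (2*v)*(2*v) = 4*v²)
Z = 1230726658 (Z = (4*(-124)² - 23)*(21885 - 1867) = (4*15376 - 23)*20018 = (61504 - 23)*20018 = 61481*20018 = 1230726658)
p(-4) + Z = 221 + 1230726658 = 1230726879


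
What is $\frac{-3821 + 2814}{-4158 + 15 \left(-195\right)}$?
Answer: $\frac{1007}{7083} \approx 0.14217$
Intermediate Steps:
$\frac{-3821 + 2814}{-4158 + 15 \left(-195\right)} = - \frac{1007}{-4158 - 2925} = - \frac{1007}{-7083} = \left(-1007\right) \left(- \frac{1}{7083}\right) = \frac{1007}{7083}$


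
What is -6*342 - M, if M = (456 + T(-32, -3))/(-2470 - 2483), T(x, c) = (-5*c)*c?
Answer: -3387715/1651 ≈ -2051.9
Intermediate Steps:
T(x, c) = -5*c²
M = -137/1651 (M = (456 - 5*(-3)²)/(-2470 - 2483) = (456 - 5*9)/(-4953) = (456 - 45)*(-1/4953) = 411*(-1/4953) = -137/1651 ≈ -0.082980)
-6*342 - M = -6*342 - 1*(-137/1651) = -2052 + 137/1651 = -3387715/1651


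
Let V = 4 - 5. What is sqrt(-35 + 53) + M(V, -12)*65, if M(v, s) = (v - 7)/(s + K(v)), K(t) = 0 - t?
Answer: 520/11 + 3*sqrt(2) ≈ 51.515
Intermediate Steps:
V = -1
K(t) = -t
M(v, s) = (-7 + v)/(s - v) (M(v, s) = (v - 7)/(s - v) = (-7 + v)/(s - v))
sqrt(-35 + 53) + M(V, -12)*65 = sqrt(-35 + 53) + ((-7 - 1)/(-12 - 1*(-1)))*65 = sqrt(18) + (-8/(-12 + 1))*65 = 3*sqrt(2) + (-8/(-11))*65 = 3*sqrt(2) - 1/11*(-8)*65 = 3*sqrt(2) + (8/11)*65 = 3*sqrt(2) + 520/11 = 520/11 + 3*sqrt(2)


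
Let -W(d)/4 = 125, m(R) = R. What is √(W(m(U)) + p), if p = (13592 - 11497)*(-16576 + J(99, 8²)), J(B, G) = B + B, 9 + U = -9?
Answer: 9*I*√423610 ≈ 5857.7*I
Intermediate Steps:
U = -18 (U = -9 - 9 = -18)
W(d) = -500 (W(d) = -4*125 = -500)
J(B, G) = 2*B
p = -34311910 (p = (13592 - 11497)*(-16576 + 2*99) = 2095*(-16576 + 198) = 2095*(-16378) = -34311910)
√(W(m(U)) + p) = √(-500 - 34311910) = √(-34312410) = 9*I*√423610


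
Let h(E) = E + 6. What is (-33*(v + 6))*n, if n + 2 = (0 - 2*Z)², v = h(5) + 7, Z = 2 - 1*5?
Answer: -26928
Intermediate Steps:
h(E) = 6 + E
Z = -3 (Z = 2 - 5 = -3)
v = 18 (v = (6 + 5) + 7 = 11 + 7 = 18)
n = 34 (n = -2 + (0 - 2*(-3))² = -2 + (0 + 6)² = -2 + 6² = -2 + 36 = 34)
(-33*(v + 6))*n = -33*(18 + 6)*34 = -33*24*34 = -792*34 = -26928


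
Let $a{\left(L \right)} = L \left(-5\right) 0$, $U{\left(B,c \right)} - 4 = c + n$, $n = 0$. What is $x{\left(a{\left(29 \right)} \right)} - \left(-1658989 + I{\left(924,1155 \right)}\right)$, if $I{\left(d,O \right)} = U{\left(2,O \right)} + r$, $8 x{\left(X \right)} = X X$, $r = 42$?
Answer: $1657788$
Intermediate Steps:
$U{\left(B,c \right)} = 4 + c$ ($U{\left(B,c \right)} = 4 + \left(c + 0\right) = 4 + c$)
$a{\left(L \right)} = 0$ ($a{\left(L \right)} = - 5 L 0 = 0$)
$x{\left(X \right)} = \frac{X^{2}}{8}$ ($x{\left(X \right)} = \frac{X X}{8} = \frac{X^{2}}{8}$)
$I{\left(d,O \right)} = 46 + O$ ($I{\left(d,O \right)} = \left(4 + O\right) + 42 = 46 + O$)
$x{\left(a{\left(29 \right)} \right)} - \left(-1658989 + I{\left(924,1155 \right)}\right) = \frac{0^{2}}{8} + \left(1658989 - \left(46 + 1155\right)\right) = \frac{1}{8} \cdot 0 + \left(1658989 - 1201\right) = 0 + \left(1658989 - 1201\right) = 0 + 1657788 = 1657788$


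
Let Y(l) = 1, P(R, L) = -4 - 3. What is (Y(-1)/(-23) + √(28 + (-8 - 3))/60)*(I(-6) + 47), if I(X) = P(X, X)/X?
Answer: -289/138 + 289*√17/360 ≈ 1.2157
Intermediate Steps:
P(R, L) = -7
I(X) = -7/X
(Y(-1)/(-23) + √(28 + (-8 - 3))/60)*(I(-6) + 47) = (1/(-23) + √(28 + (-8 - 3))/60)*(-7/(-6) + 47) = (1*(-1/23) + √(28 - 11)*(1/60))*(-7*(-⅙) + 47) = (-1/23 + √17*(1/60))*(7/6 + 47) = (-1/23 + √17/60)*(289/6) = -289/138 + 289*√17/360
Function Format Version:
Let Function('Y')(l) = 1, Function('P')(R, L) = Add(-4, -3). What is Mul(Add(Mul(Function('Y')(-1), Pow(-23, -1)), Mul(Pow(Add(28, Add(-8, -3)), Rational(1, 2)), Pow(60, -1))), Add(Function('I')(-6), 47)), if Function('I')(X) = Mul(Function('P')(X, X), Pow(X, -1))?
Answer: Add(Rational(-289, 138), Mul(Rational(289, 360), Pow(17, Rational(1, 2)))) ≈ 1.2157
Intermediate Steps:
Function('P')(R, L) = -7
Function('I')(X) = Mul(-7, Pow(X, -1))
Mul(Add(Mul(Function('Y')(-1), Pow(-23, -1)), Mul(Pow(Add(28, Add(-8, -3)), Rational(1, 2)), Pow(60, -1))), Add(Function('I')(-6), 47)) = Mul(Add(Mul(1, Pow(-23, -1)), Mul(Pow(Add(28, Add(-8, -3)), Rational(1, 2)), Pow(60, -1))), Add(Mul(-7, Pow(-6, -1)), 47)) = Mul(Add(Mul(1, Rational(-1, 23)), Mul(Pow(Add(28, -11), Rational(1, 2)), Rational(1, 60))), Add(Mul(-7, Rational(-1, 6)), 47)) = Mul(Add(Rational(-1, 23), Mul(Pow(17, Rational(1, 2)), Rational(1, 60))), Add(Rational(7, 6), 47)) = Mul(Add(Rational(-1, 23), Mul(Rational(1, 60), Pow(17, Rational(1, 2)))), Rational(289, 6)) = Add(Rational(-289, 138), Mul(Rational(289, 360), Pow(17, Rational(1, 2))))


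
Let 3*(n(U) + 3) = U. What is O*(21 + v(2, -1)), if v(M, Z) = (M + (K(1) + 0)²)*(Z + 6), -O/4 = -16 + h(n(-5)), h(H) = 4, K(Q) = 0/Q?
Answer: 1488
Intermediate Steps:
K(Q) = 0
n(U) = -3 + U/3
O = 48 (O = -4*(-16 + 4) = -4*(-12) = 48)
v(M, Z) = M*(6 + Z) (v(M, Z) = (M + (0 + 0)²)*(Z + 6) = (M + 0²)*(6 + Z) = (M + 0)*(6 + Z) = M*(6 + Z))
O*(21 + v(2, -1)) = 48*(21 + 2*(6 - 1)) = 48*(21 + 2*5) = 48*(21 + 10) = 48*31 = 1488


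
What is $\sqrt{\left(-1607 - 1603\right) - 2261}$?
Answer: $i \sqrt{5471} \approx 73.966 i$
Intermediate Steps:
$\sqrt{\left(-1607 - 1603\right) - 2261} = \sqrt{-3210 - 2261} = \sqrt{-5471} = i \sqrt{5471}$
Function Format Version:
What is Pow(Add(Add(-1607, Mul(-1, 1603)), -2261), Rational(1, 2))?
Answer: Mul(I, Pow(5471, Rational(1, 2))) ≈ Mul(73.966, I)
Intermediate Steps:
Pow(Add(Add(-1607, Mul(-1, 1603)), -2261), Rational(1, 2)) = Pow(Add(Add(-1607, -1603), -2261), Rational(1, 2)) = Pow(Add(-3210, -2261), Rational(1, 2)) = Pow(-5471, Rational(1, 2)) = Mul(I, Pow(5471, Rational(1, 2)))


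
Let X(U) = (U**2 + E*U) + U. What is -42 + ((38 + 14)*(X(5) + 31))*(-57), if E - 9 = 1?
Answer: -329046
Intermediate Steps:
E = 10 (E = 9 + 1 = 10)
X(U) = U**2 + 11*U (X(U) = (U**2 + 10*U) + U = U**2 + 11*U)
-42 + ((38 + 14)*(X(5) + 31))*(-57) = -42 + ((38 + 14)*(5*(11 + 5) + 31))*(-57) = -42 + (52*(5*16 + 31))*(-57) = -42 + (52*(80 + 31))*(-57) = -42 + (52*111)*(-57) = -42 + 5772*(-57) = -42 - 329004 = -329046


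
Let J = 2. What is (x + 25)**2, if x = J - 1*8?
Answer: 361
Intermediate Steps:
x = -6 (x = 2 - 1*8 = 2 - 8 = -6)
(x + 25)**2 = (-6 + 25)**2 = 19**2 = 361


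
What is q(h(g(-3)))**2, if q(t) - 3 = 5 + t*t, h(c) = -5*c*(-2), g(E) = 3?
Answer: 824464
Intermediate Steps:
h(c) = 10*c
q(t) = 8 + t**2 (q(t) = 3 + (5 + t*t) = 3 + (5 + t**2) = 8 + t**2)
q(h(g(-3)))**2 = (8 + (10*3)**2)**2 = (8 + 30**2)**2 = (8 + 900)**2 = 908**2 = 824464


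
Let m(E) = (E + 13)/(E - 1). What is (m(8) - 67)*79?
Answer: -5056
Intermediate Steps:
m(E) = (13 + E)/(-1 + E)
(m(8) - 67)*79 = ((13 + 8)/(-1 + 8) - 67)*79 = (21/7 - 67)*79 = ((⅐)*21 - 67)*79 = (3 - 67)*79 = -64*79 = -5056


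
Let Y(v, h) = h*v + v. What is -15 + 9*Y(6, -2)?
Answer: -69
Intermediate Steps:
Y(v, h) = v + h*v
-15 + 9*Y(6, -2) = -15 + 9*(6*(1 - 2)) = -15 + 9*(6*(-1)) = -15 + 9*(-6) = -15 - 54 = -69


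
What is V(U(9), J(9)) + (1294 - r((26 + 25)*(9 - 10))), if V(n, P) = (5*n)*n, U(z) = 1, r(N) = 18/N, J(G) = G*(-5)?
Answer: 22089/17 ≈ 1299.4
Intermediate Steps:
J(G) = -5*G
V(n, P) = 5*n²
V(U(9), J(9)) + (1294 - r((26 + 25)*(9 - 10))) = 5*1² + (1294 - 18/((26 + 25)*(9 - 10))) = 5*1 + (1294 - 18/(51*(-1))) = 5 + (1294 - 18/(-51)) = 5 + (1294 - 18*(-1)/51) = 5 + (1294 - 1*(-6/17)) = 5 + (1294 + 6/17) = 5 + 22004/17 = 22089/17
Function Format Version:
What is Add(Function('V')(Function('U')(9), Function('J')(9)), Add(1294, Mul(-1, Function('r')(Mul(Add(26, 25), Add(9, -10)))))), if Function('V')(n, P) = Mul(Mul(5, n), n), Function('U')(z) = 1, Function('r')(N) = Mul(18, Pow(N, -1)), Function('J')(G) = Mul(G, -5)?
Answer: Rational(22089, 17) ≈ 1299.4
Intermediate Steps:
Function('J')(G) = Mul(-5, G)
Function('V')(n, P) = Mul(5, Pow(n, 2))
Add(Function('V')(Function('U')(9), Function('J')(9)), Add(1294, Mul(-1, Function('r')(Mul(Add(26, 25), Add(9, -10)))))) = Add(Mul(5, Pow(1, 2)), Add(1294, Mul(-1, Mul(18, Pow(Mul(Add(26, 25), Add(9, -10)), -1))))) = Add(Mul(5, 1), Add(1294, Mul(-1, Mul(18, Pow(Mul(51, -1), -1))))) = Add(5, Add(1294, Mul(-1, Mul(18, Pow(-51, -1))))) = Add(5, Add(1294, Mul(-1, Mul(18, Rational(-1, 51))))) = Add(5, Add(1294, Mul(-1, Rational(-6, 17)))) = Add(5, Add(1294, Rational(6, 17))) = Add(5, Rational(22004, 17)) = Rational(22089, 17)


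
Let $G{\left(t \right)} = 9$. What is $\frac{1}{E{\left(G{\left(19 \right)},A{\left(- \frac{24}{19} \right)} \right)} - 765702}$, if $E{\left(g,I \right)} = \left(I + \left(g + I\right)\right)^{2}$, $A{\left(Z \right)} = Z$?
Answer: $- \frac{361}{276403293} \approx -1.3061 \cdot 10^{-6}$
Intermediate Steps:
$E{\left(g,I \right)} = \left(g + 2 I\right)^{2}$ ($E{\left(g,I \right)} = \left(I + \left(I + g\right)\right)^{2} = \left(g + 2 I\right)^{2}$)
$\frac{1}{E{\left(G{\left(19 \right)},A{\left(- \frac{24}{19} \right)} \right)} - 765702} = \frac{1}{\left(9 + 2 \left(- \frac{24}{19}\right)\right)^{2} - 765702} = \frac{1}{\left(9 - \frac{48}{19}\right)^{2} - 765702} = \frac{1}{\left(\frac{123}{19}\right)^{2} - 765702} = \frac{1}{\frac{15129}{361} - 765702} = \frac{1}{- \frac{276403293}{361}} = - \frac{361}{276403293}$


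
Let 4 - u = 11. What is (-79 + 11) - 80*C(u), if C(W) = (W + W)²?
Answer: -15748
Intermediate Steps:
u = -7 (u = 4 - 1*11 = 4 - 11 = -7)
C(W) = 4*W² (C(W) = (2*W)² = 4*W²)
(-79 + 11) - 80*C(u) = (-79 + 11) - 320*(-7)² = -68 - 320*49 = -68 - 80*196 = -68 - 15680 = -15748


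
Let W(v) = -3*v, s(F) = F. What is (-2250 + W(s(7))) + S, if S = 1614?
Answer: -657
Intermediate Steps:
(-2250 + W(s(7))) + S = (-2250 - 3*7) + 1614 = (-2250 - 21) + 1614 = -2271 + 1614 = -657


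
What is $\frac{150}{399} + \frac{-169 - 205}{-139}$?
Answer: $\frac{56692}{18487} \approx 3.0666$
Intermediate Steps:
$\frac{150}{399} + \frac{-169 - 205}{-139} = 150 \cdot \frac{1}{399} - - \frac{374}{139} = \frac{50}{133} + \frac{374}{139} = \frac{56692}{18487}$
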